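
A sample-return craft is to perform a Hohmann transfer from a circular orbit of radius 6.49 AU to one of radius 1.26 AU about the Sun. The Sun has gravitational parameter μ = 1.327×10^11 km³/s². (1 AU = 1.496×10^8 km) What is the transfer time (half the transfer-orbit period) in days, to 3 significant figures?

t = 1390 days

In km: r₁ = 6.49 × 1.496×10^8 = 9.70904×10^8 km; r₂ = 1.26 × 1.496×10^8 = 1.88496×10^8 km.
Transfer-ellipse semi-major axis a_t = (r₁ + r₂)/2 = (9.70904×10^8 + 1.88496×10^8)/2 = 5.797×10^8 km.
By Kepler's third law the transfer-orbit period is T = 2π√(a_t³/μ), so t = T/2 = 1.204×10^8 s.
Converting: 1.204×10^8 s ÷ 86400 s/day = 1390 days.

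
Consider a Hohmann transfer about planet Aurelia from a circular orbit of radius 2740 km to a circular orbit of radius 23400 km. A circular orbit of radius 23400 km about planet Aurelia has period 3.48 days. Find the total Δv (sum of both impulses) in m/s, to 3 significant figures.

From Kepler's third law T² = 4π²r³/μ at r = 23400 km, T = 3.48 days = 3.48 × 86400 s = 3.00672×10^5 s: μ = 4π²r³/T² = 5595.27 km³/s².
Semi-major axis of the transfer orbit: a_t = (2740 + 23400)/2 = 13070 km.
At r₁ the circular-orbit speed is v₁ = √(μ/r₁) = 1.4290 km/s.
Transfer-orbit speed at r₁ (v² = μ(2/r − 1/a)): v_p = √[μ(2/r₁ − 1/a_t)] = 1.9121 km/s.
First burn Δv₁ = |v_p − v₁| = 0.4831 km/s.
Circular speed at r₂: v₂ = √(μ/r₂) = 0.4890 km/s.
Transfer-orbit speed at r₂: v_a = √[μ(2/r₂ − 1/a_t)] = 0.2239 km/s.
Second burn Δv₂ = |v₂ − v_a| = 0.2651 km/s.
Total Δv = Δv₁ + Δv₂ = 0.7482 km/s.

Δv = 748 m/s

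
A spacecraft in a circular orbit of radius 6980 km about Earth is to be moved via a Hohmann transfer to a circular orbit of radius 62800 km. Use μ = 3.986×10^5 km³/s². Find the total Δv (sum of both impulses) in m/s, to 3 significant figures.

Δv = 3970 m/s

The Hohmann ellipse has a_t = (r₁ + r₂)/2 = 34890 km.
Circular speed at r₁: v₁ = √(μ/r₁) = √(3.986×10^5/6980) = 7.556852 km/s.
On the transfer ellipse at r₁, vis-viva gives v_p = √[μ(2/r₁ − 1/a_t)] = 10.13842 km/s.
First burn Δv₁ = |v_p − v₁| = 2.5816 km/s.
At r₂, v₂ = √(μ/r₂) = 2.51935 km/s.
Transfer-orbit speed at r₂: v_a = √[μ(2/r₂ − 1/a_t)] = 1.12685 km/s.
Second burn Δv₂ = |v₂ − v_a| = 1.3925 km/s.
Δv = Δv₁ + Δv₂ = 2.5816 + 1.3925 = 3.974 km/s.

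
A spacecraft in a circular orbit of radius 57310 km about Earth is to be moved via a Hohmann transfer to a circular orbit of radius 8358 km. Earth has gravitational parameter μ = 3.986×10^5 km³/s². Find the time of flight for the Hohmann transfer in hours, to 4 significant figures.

The Hohmann ellipse has a_t = (r₁ + r₂)/2 = 32834 km.
Transfer time t = π√(a_t³/μ) = π√((32834)³ / 3.986×10^5) = 29605 s.
Converting: 29605 s ÷ 3600 s/hour = 8.224 hours.

t = 8.224 hours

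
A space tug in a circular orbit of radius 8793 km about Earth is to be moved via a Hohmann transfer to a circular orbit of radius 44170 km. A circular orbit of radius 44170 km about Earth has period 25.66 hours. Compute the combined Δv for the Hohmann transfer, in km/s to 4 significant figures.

From Kepler's third law T² = 4π²r³/μ at r = 44170 km, T = 25.66 hours = 25.66 × 3600 s = 92376 s: μ = 4π²r³/T² = 3.98679×10^5 km³/s².
Transfer-ellipse semi-major axis a_t = (r₁ + r₂)/2 = (8793 + 44170)/2 = 26481.5 km.
Circular speed at r₁: v₁ = √(μ/r₁) = √(3.98679×10^5/8793) = 6.7335 km/s.
On the transfer ellipse at r₁, v² = μ(2/r − 1/a) gives v_p = √[μ(2/r₁ − 1/a_t)] = 8.6963 km/s.
First burn Δv₁ = |v_p − v₁| = 1.963 km/s.
Circular speed at r₂: v₂ = √(μ/r₂) = 3.004 km/s.
Transfer-orbit speed at r₂: v_a = √[μ(2/r₂ − 1/a_t)] = 1.731 km/s.
Second burn Δv₂ = |v₂ − v_a| = 1.273 km/s.
Δv = Δv₁ + Δv₂ = 1.963 + 1.273 = 3.236 km/s.

Δv = 3.236 km/s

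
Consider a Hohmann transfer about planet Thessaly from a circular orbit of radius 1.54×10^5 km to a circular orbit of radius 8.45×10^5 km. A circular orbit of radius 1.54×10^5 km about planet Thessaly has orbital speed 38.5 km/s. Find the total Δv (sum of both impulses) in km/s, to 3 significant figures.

From the circular-orbit relation v² = μ/r at r = 1.54×10^5 km: μ = v²r = (38.5)² × 1.54×10^5 = 2.28266×10^8 km³/s².
Semi-major axis of the transfer orbit: a_t = (1.540×10^5 + 8.450×10^5)/2 = 4.995×10^5 km.
At r₁ the circular-orbit speed is v₁ = √(μ/r₁) = 38.500 km/s.
Transfer-orbit speed at r₁ (vis-viva equation): v_p = √[μ(2/r₁ − 1/a_t)] = 50.075 km/s.
First burn Δv₁ = |v_p − v₁| = 11.575 km/s.
Circular speed at r₂: v₂ = √(μ/r₂) = 16.4359 km/s.
Transfer-orbit speed at r₂: v_a = √[μ(2/r₂ − 1/a_t)] = 9.12610 km/s.
Second burn Δv₂ = |v₂ − v_a| = 7.3098 km/s.
Δv = Δv₁ + Δv₂ = 11.575 + 7.3098 = 18.88 km/s.

Δv = 18.9 km/s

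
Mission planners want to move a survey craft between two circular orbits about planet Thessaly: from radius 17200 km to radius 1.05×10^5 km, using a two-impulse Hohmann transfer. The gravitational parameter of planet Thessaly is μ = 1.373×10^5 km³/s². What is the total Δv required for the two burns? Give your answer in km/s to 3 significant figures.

Δv = 1.42 km/s

Semi-major axis of the transfer orbit: a_t = (17200 + 1.050×10^5)/2 = 61100 km.
At r₁ the circular-orbit speed is v₁ = √(μ/r₁) = 2.82534 km/s.
Transfer-orbit speed at r₁ (vis-viva): v_p = √[μ(2/r₁ − 1/a_t)] = 3.70378 km/s.
First burn Δv₁ = |v_p − v₁| = 0.8784 km/s.
Circular speed at r₂: v₂ = √(μ/r₂) = 1.1435 km/s.
Transfer-orbit speed at r₂: v_a = √[μ(2/r₂ − 1/a_t)] = 0.60671 km/s.
Second burn Δv₂ = |v₂ − v_a| = 0.5368 km/s.
Δv = Δv₁ + Δv₂ = 0.8784 + 0.5368 = 1.415 km/s.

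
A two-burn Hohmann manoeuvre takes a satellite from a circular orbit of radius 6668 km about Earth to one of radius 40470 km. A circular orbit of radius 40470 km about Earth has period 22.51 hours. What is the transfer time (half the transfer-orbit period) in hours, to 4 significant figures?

From Kepler's third law T² = 4π²r³/μ at r = 40470 km, T = 22.51 hours = 22.51 × 3600 s = 81036 s: μ = 4π²r³/T² = 3.98477×10^5 km³/s².
The Hohmann ellipse has a_t = (r₁ + r₂)/2 = 23569 km.
Half the transfer-orbit period gives t = π√(a_t³/μ) = 18008 s.
Converting: 18008 s ÷ 3600 s/hour = 5.002 hours.

t = 5.002 hours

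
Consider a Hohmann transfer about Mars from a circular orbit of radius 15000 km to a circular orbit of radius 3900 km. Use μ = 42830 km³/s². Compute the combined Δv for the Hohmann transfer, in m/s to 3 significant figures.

The Hohmann ellipse has a_t = (r₁ + r₂)/2 = 9450 km.
At r₁ the circular-orbit speed is v₁ = √(μ/r₁) = 1.68977 km/s.
Transfer-orbit speed at r₁ (v² = μ(2/r − 1/a)): v_a = √[μ(2/r₁ − 1/a_t)] = 1.08554 km/s.
First burn Δv₁ = |v_a − v₁| = 0.6042 km/s.
At r₂, v₂ = √(μ/r₂) = 3.3139 km/s.
Transfer-orbit speed at r₂: v_p = √[μ(2/r₂ − 1/a_t)] = 4.1751 km/s.
Second burn Δv₂ = |v₂ − v_p| = 0.8612 km/s.
Total Δv = Δv₁ + Δv₂ = 1.465 km/s.

Δv = 1470 m/s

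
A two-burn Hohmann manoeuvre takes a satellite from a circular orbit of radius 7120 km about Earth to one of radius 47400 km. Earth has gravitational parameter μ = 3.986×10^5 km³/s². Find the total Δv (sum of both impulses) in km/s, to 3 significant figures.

Δv = 3.80 km/s

Transfer-ellipse semi-major axis a_t = (r₁ + r₂)/2 = (7120 + 47400)/2 = 27260 km.
Circular speed at r₁: v₁ = √(μ/r₁) = √(3.986×10^5/7120) = 7.482 km/s.
Transfer-orbit speed at r₁ (vis-viva equation): v_p = √[μ(2/r₁ − 1/a_t)] = 9.866 km/s.
First burn Δv₁ = |v_p − v₁| = 2.384 km/s.
Circular speed at r₂: v₂ = √(μ/r₂) = 2.900 km/s.
Transfer-orbit speed at r₂: v_a = √[μ(2/r₂ − 1/a_t)] = 1.482 km/s.
Second burn Δv₂ = |v₂ − v_a| = 1.418 km/s.
Δv = Δv₁ + Δv₂ = 2.384 + 1.418 = 3.802 km/s.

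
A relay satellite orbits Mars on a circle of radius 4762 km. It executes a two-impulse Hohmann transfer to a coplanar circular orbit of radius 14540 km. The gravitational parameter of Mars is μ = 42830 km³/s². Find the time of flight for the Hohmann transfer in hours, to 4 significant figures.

t = 3.998 hours

Semi-major axis of the transfer orbit: a_t = (4762 + 14540)/2 = 9651 km.
Half the transfer-orbit period gives t = π√(a_t³/μ) = 14392 s.
Converting: 14392 s ÷ 3600 s/hour = 3.998 hours.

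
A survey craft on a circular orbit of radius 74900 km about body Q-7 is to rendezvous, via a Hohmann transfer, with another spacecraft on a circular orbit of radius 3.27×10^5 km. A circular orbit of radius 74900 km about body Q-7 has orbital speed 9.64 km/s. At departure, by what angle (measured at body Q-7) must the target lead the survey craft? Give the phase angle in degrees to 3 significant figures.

φ = 93.3°

From the circular-orbit relation v² = μ/r at r = 74900 km: μ = v²r = (9.64)² × 74900 = 6.96043×10^6 km³/s².
The Hohmann ellipse has a_t = (r₁ + r₂)/2 = 2.0095×10^5 km.
Transfer time t = π√(a_t³/μ) = 1.07266×10^5 s.
Target angular speed ω₂ = √(μ/r₂³) = 1.41090×10^-5 rad/s.
Angle swept by the target during transfer: ω₂·t = 1.5134 rad = 86.71°.
The survey craft traverses 180° on the transfer ellipse, so the target must lead by 180° − 86.71° = 93.3°.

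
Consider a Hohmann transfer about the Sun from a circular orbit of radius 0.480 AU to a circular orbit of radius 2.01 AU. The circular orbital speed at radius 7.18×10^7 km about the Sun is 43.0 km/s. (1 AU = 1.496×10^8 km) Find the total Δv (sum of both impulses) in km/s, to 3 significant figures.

From the circular-orbit relation v² = μ/r at r = 7.18×10^7 km: μ = v²r = (43.0)² × 7.18×10^7 = 1.32758×10^11 km³/s².
In km: r₁ = 0.480 × 1.496×10^8 = 7.1808×10^7 km; r₂ = 2.01 × 1.496×10^8 = 3.00696×10^8 km.
Semi-major axis of the transfer orbit: a_t = (7.1808×10^7 + 3.00696×10^8)/2 = 1.86252×10^8 km.
At r₁ the circular-orbit speed is v₁ = √(μ/r₁) = 42.9976 km/s.
Transfer-orbit speed at r₁ (vis-viva): v_p = √[μ(2/r₁ − 1/a_t)] = 54.6333 km/s.
First burn Δv₁ = |v_p − v₁| = 11.636 km/s.
Circular speed at r₂: v₂ = √(μ/r₂) = 21.0120 km/s.
Transfer-orbit speed at r₂: v_a = √[μ(2/r₂ − 1/a_t)] = 13.0468 km/s.
Second burn Δv₂ = |v₂ − v_a| = 7.9652 km/s.
Total Δv = Δv₁ + Δv₂ = 19.60 km/s.

Δv = 19.6 km/s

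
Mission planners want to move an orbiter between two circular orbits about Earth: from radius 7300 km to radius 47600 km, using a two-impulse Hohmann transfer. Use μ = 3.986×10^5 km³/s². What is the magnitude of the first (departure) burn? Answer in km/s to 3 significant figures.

Δv₁ = 2.34 km/s

Transfer-ellipse semi-major axis a_t = (r₁ + r₂)/2 = (7300 + 47600)/2 = 27450 km.
Circular speed at r = 7300 km: v_c = √(μ/r) = 7.3894 km/s.
Transfer-orbit speed at the same r (vis-viva, a = a_t): v_t = √[μ(2/r − 1/a_t)] = 9.7306 km/s.
Δv₁ = |v_t − v_c| = |9.7306 − 7.3894| = 2.341 km/s.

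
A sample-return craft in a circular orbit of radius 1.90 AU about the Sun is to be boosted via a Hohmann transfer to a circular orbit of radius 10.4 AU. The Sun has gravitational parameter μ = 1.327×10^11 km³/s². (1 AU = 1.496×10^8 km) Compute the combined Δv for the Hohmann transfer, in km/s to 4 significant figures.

Δv = 10.59 km/s

In km: r₁ = 1.90 × 1.496×10^8 = 2.8424×10^8 km; r₂ = 10.4 × 1.496×10^8 = 1.55584×10^9 km.
Semi-major axis of the transfer orbit: a_t = (2.8424×10^8 + 1.55584×10^9)/2 = 9.2004×10^8 km.
Circular speed at r₁: v₁ = √(μ/r₁) = √(1.327×10^11/2.8424×10^8) = 21.607 km/s.
Transfer-orbit speed at r₁ (vis-viva): v_p = √[μ(2/r₁ − 1/a_t)] = 28.098 km/s.
First burn Δv₁ = |v_p − v₁| = 6.491 km/s.
Circular speed at r₂: v₂ = √(μ/r₂) = 9.235 km/s.
Transfer-orbit speed at r₂: v_a = √[μ(2/r₂ − 1/a_t)] = 5.133 km/s.
Second burn Δv₂ = |v₂ − v_a| = 4.102 km/s.
Total Δv = Δv₁ + Δv₂ = 10.59 km/s.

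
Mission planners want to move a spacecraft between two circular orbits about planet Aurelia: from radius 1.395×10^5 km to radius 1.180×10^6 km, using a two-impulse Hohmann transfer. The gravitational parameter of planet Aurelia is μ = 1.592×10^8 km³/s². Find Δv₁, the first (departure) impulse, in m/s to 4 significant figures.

Δv₁ = 11400 m/s

Transfer-ellipse semi-major axis a_t = (r₁ + r₂)/2 = (1.395×10^5 + 1.180×10^6)/2 = 6.5975×10^5 km.
On the circular orbit at r = 1.395×10^5 km, v_c = √(μ/r) = 33.78 km/s.
Vis-viva on the transfer ellipse at r = 1.395×10^5 km gives v_t = √[μ(2/r − 1/a_t)] = 45.18 km/s.
Δv₁ = |v_t − v_c| = |45.18 − 33.78| = 11.40 km/s.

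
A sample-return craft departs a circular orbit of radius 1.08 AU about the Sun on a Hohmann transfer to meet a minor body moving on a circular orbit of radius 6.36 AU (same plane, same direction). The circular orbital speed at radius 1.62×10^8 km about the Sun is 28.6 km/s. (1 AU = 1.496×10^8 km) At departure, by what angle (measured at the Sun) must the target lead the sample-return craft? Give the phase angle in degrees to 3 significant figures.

From the circular-orbit relation v² = μ/r at r = 1.62×10^8 km: μ = v²r = (28.6)² × 1.62×10^8 = 1.32510×10^11 km³/s².
In km: r₁ = 1.08 × 1.496×10^8 = 1.61568×10^8 km; r₂ = 6.36 × 1.496×10^8 = 9.51456×10^8 km.
Semi-major axis of the transfer orbit: a_t = (1.61568×10^8 + 9.51456×10^8)/2 = 5.56512×10^8 km.
The half-period of the transfer ellipse is t = π√(a_t³/μ) = 1.1330×10^8 s.
Target angular speed ω₂ = √(μ/r₂³) = 1.2403×10^-8 rad/s.
Angle swept by the target during transfer: ω₂·t = 1.4053 rad = 80.52°.
Arrival is 180° from departure on the ellipse, so φ = 180° − 80.52° = 99.5°.

φ = 99.5°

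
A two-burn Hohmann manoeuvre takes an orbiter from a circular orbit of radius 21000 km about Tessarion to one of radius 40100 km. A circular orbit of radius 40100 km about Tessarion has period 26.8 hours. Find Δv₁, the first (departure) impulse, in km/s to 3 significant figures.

Δv₁ = 0.526 km/s

From Kepler's third law T² = 4π²r³/μ at r = 40100 km, T = 26.8 hours = 26.8 × 3600 s = 96480 s: μ = 4π²r³/T² = 2.73475×10^5 km³/s².
The Hohmann ellipse has a_t = (r₁ + r₂)/2 = 30550 km.
On the circular orbit at r = 21000 km, v_c = √(μ/r) = 3.6087 km/s.
Vis-viva on the transfer ellipse at r = 21000 km gives v_t = √[μ(2/r − 1/a_t)] = 4.1344 km/s.
Δv₁ = |v_t − v_c| = |4.1344 − 3.6087| = 0.5257 km/s.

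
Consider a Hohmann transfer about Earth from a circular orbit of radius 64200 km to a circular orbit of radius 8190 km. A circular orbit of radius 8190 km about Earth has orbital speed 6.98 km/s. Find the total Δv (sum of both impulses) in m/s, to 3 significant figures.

From the circular-orbit relation v² = μ/r at r = 8190 km: μ = v²r = (6.98)² × 8190 = 3.99020×10^5 km³/s².
Transfer-ellipse semi-major axis a_t = (r₁ + r₂)/2 = (64200 + 8190)/2 = 36195 km.
Circular speed at r₁: v₁ = √(μ/r₁) = √(3.99020×10^5/64200) = 2.493 km/s.
Transfer-orbit speed at r₁ (vis-viva equation): v_a = √[μ(2/r₁ − 1/a_t)] = 1.186 km/s.
First burn Δv₁ = |v_a − v₁| = 1.307 km/s.
Circular speed at r₂: v₂ = √(μ/r₂) = 6.980 km/s.
Transfer-orbit speed at r₂: v_p = √[μ(2/r₂ − 1/a_t)] = 9.296 km/s.
Second burn Δv₂ = |v₂ − v_p| = 2.316 km/s.
Δv = Δv₁ + Δv₂ = 1.307 + 2.316 = 3.623 km/s.

Δv = 3620 m/s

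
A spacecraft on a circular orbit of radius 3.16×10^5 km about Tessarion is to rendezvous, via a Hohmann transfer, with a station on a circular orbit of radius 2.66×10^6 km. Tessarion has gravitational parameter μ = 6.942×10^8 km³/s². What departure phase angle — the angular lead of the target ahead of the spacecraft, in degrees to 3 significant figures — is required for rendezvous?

The Hohmann ellipse has a_t = (r₁ + r₂)/2 = 1.488×10^6 km.
Transfer time t = π√(a_t³/μ) = 2.1643×10^5 s.
Target angular speed ω₂ = √(μ/r₂³) = 6.0732×10^-6 rad/s.
Angle swept by the target during transfer: ω₂·t = 1.3144 rad = 75.31°.
The spacecraft traverses 180° on the transfer ellipse, so the target must lead by 180° − 75.31° = 105°.

φ = 105°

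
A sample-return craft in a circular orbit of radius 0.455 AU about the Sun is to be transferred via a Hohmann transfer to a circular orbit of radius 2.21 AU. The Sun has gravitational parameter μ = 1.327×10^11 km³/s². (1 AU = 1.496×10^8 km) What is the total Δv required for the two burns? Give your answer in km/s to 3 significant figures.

Δv = 21.0 km/s

In km: r₁ = 0.455 × 1.496×10^8 = 6.8068×10^7 km; r₂ = 2.21 × 1.496×10^8 = 3.30616×10^8 km.
Transfer-ellipse semi-major axis a_t = (r₁ + r₂)/2 = (6.8068×10^7 + 3.30616×10^8)/2 = 1.99342×10^8 km.
At r₁ the circular-orbit speed is v₁ = √(μ/r₁) = 44.15 km/s.
On the transfer ellipse at r₁, v² = μ(2/r − 1/a) gives v_p = √[μ(2/r₁ − 1/a_t)] = 56.86 km/s.
First burn Δv₁ = |v_p − v₁| = 12.71 km/s.
At r₂, v₂ = √(μ/r₂) = 20.034 km/s.
Transfer-orbit speed at r₂: v_a = √[μ(2/r₂ − 1/a_t)] = 11.707 km/s.
Second burn Δv₂ = |v₂ − v_a| = 8.327 km/s.
Δv = Δv₁ + Δv₂ = 12.71 + 8.327 = 21.04 km/s.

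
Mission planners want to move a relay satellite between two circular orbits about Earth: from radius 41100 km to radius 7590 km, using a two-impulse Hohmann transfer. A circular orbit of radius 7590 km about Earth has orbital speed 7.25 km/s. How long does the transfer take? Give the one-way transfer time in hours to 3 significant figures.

t = 5.25 hours

From the circular-orbit relation v² = μ/r at r = 7590 km: μ = v²r = (7.25)² × 7590 = 3.98949×10^5 km³/s².
The Hohmann ellipse has a_t = (r₁ + r₂)/2 = 24345 km.
By Kepler's third law the transfer-orbit period is T = 2π√(a_t³/μ), so t = T/2 = 18890 s.
Converting: 18890 s ÷ 3600 s/hour = 5.25 hours.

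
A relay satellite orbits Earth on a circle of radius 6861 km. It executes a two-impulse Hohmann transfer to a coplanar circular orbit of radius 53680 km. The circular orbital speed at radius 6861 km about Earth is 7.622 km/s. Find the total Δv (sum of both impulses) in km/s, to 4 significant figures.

From the circular-orbit relation v² = μ/r at r = 6861 km: μ = v²r = (7.622)² × 6861 = 3.98589×10^5 km³/s².
Transfer-ellipse semi-major axis a_t = (r₁ + r₂)/2 = (6861 + 53680)/2 = 30270.5 km.
At r₁ the circular-orbit speed is v₁ = √(μ/r₁) = 7.622 km/s.
Transfer-orbit speed at r₁ (vis-viva equation): v_p = √[μ(2/r₁ − 1/a_t)] = 10.15 km/s.
First burn Δv₁ = |v_p − v₁| = 2.528 km/s.
At r₂, v₂ = √(μ/r₂) = 2.725 km/s.
Transfer-orbit speed at r₂: v_a = √[μ(2/r₂ − 1/a_t)] = 1.297 km/s.
Second burn Δv₂ = |v₂ − v_a| = 1.428 km/s.
Δv = Δv₁ + Δv₂ = 2.528 + 1.428 = 3.956 km/s.

Δv = 3.956 km/s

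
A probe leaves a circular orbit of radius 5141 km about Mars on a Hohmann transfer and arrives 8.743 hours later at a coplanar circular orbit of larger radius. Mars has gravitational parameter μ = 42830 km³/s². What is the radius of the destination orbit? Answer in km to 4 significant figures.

Transfer time t = 8.743 hours = 31474.8 s, and t = π√(a_t³/μ).
So a_t = (μ t²/π²)^(1/3) = (42830 × (31474.8)² / π²)^(1/3) = 16260 km.
Since a_t = (r₁ + r₂)/2, r₂ = 2a_t − r₁ = 2×16260 − 5141 = 27379 km.

r₂ = 27380 km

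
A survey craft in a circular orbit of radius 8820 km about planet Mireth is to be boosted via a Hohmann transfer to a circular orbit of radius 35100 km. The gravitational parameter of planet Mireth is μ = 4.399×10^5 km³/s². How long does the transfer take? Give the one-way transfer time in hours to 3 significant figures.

t = 4.28 hours

Transfer-ellipse semi-major axis a_t = (r₁ + r₂)/2 = (8820 + 35100)/2 = 21960 km.
Half the transfer-orbit period gives t = π√(a_t³/μ) = 15410 s.
Converting: 15410 s ÷ 3600 s/hour = 4.28 hours.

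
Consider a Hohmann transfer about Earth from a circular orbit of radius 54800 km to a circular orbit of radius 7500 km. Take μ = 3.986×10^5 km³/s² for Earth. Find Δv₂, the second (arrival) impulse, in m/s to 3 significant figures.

Transfer-ellipse semi-major axis a_t = (r₁ + r₂)/2 = (54800 + 7500)/2 = 31150 km.
On the circular orbit at r = 7500 km, v_c = √(μ/r) = 7.290 km/s.
Transfer-orbit speed at the same r (vis-viva, a = a_t): v_t = √[μ(2/r − 1/a_t)] = 9.669 km/s.
Δv₂ = |v_t − v_c| = |9.669 − 7.290| = 2.379 km/s.

Δv₂ = 2380 m/s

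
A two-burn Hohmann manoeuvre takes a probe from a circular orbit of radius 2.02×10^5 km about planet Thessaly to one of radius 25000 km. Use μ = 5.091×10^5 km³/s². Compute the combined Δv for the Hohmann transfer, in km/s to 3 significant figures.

Δv = 2.35 km/s

The Hohmann ellipse has a_t = (r₁ + r₂)/2 = 1.135×10^5 km.
At r₁ the circular-orbit speed is v₁ = √(μ/r₁) = 1.58754 km/s.
On the transfer ellipse at r₁, vis-viva gives v_a = √[μ(2/r₁ − 1/a_t)] = 0.745071 km/s.
First burn Δv₁ = |v_a − v₁| = 0.84247 km/s.
Circular speed at r₂: v₂ = √(μ/r₂) = 4.51265 km/s.
Transfer-orbit speed at r₂: v_p = √[μ(2/r₂ − 1/a_t)] = 6.02018 km/s.
Second burn Δv₂ = |v₂ − v_p| = 1.5075 km/s.
Total Δv = Δv₁ + Δv₂ = 2.350 km/s.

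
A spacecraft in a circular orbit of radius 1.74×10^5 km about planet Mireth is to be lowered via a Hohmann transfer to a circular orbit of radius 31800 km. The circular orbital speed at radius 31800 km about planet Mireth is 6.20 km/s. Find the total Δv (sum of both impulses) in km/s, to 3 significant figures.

From the circular-orbit relation v² = μ/r at r = 31800 km: μ = v²r = (6.20)² × 31800 = 1.22239×10^6 km³/s².
The Hohmann ellipse has a_t = (r₁ + r₂)/2 = 1.029×10^5 km.
Circular speed at r₁: v₁ = √(μ/r₁) = √(1.22239×10^6/1.740×10^5) = 2.6505 km/s.
On the transfer ellipse at r₁, vis-viva equation gives v_a = √[μ(2/r₁ − 1/a_t)] = 1.4735 km/s.
First burn Δv₁ = |v_a − v₁| = 1.177 km/s.
At r₂, v₂ = √(μ/r₂) = 6.200 km/s.
Transfer-orbit speed at r₂: v_p = √[μ(2/r₂ − 1/a_t)] = 8.062 km/s.
Second burn Δv₂ = |v₂ − v_p| = 1.862 km/s.
Δv = Δv₁ + Δv₂ = 1.177 + 1.862 = 3.039 km/s.

Δv = 3.04 km/s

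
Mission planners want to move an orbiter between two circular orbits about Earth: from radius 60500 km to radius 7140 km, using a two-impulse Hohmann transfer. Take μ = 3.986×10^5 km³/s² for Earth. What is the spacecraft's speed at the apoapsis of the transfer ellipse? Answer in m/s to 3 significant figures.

v = 1180 m/s

Semi-major axis of the transfer orbit: a_t = (60500 + 7140)/2 = 33820 km.
At apoapsis, r = 60500 km.
Vis-viva: v = √[μ(2/r − 1/a_t)] = √[3.986×10^5 × (2/60500 − 1/33820)] = 1.179 km/s.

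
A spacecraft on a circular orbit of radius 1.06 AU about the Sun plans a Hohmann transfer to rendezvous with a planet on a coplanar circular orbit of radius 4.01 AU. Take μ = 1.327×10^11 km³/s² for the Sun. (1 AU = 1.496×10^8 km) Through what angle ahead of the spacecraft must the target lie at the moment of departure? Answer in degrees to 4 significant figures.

In km: r₁ = 1.06 × 1.496×10^8 = 1.58576×10^8 km; r₂ = 4.01 × 1.496×10^8 = 5.99896×10^8 km.
The Hohmann ellipse has a_t = (r₁ + r₂)/2 = 3.79236×10^8 km.
Transfer time t = π√(a_t³/μ) = 6.369×10^7 s.
Target angular speed ω₂ = √(μ/r₂³) = 2.479×10^-8 rad/s.
Angle swept by the target during transfer: ω₂·t = 1.579 rad = 90.47°.
The spacecraft traverses 180° on the transfer ellipse, so the target must lead by 180° − 90.47° = 89.53°.

φ = 89.53°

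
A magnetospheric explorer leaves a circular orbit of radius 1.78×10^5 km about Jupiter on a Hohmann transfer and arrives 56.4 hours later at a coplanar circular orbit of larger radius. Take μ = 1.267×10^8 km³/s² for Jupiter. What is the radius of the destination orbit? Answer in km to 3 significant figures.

Transfer time t = 56.4 hours = 2.0304×10^5 s, and t = π√(a_t³/μ).
So a_t = (μ t²/π²)^(1/3) = (1.267×10^8 × (2.0304×10^5)² / π²)^(1/3) = 8.0887×10^5 km.
Since a_t = (r₁ + r₂)/2, r₂ = 2a_t − r₁ = 2×8.0887×10^5 − 1.780×10^5 = 1.43974×10^6 km.

r₂ = 1.44×10^6 km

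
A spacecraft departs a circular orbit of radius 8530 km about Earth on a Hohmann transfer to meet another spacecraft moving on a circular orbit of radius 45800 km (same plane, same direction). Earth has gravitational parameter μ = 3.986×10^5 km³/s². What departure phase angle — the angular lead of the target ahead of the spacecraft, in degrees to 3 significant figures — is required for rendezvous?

φ = 97.8°

The Hohmann ellipse has a_t = (r₁ + r₂)/2 = 27165 km.
The half-period of the transfer ellipse is t = π√(a_t³/μ) = 22280 s.
The target's mean motion on its circular orbit is ω₂ = √(μ/r₂³) = 6.441×10^-5 rad/s.
Angle swept by the target during transfer: ω₂·t = 1.435 rad = 82.22°.
Arrival is 180° from departure on the ellipse, so φ = 180° − 82.22° = 97.8°.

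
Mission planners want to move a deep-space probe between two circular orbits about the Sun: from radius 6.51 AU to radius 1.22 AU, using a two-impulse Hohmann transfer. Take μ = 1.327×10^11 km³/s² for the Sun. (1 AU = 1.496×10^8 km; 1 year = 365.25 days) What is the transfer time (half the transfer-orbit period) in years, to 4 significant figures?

t = 3.800 years

In km: r₁ = 6.51 × 1.496×10^8 = 9.73896×10^8 km; r₂ = 1.22 × 1.496×10^8 = 1.82512×10^8 km.
The Hohmann ellipse has a_t = (r₁ + r₂)/2 = 5.78204×10^8 km.
By Kepler's third law the transfer-orbit period is T = 2π√(a_t³/μ), so t = T/2 = 1.19905×10^8 s.
Converting: 1.19905×10^8 s ÷ 3.15576×10^7 s/year (365.25 × 86400) = 3.800 years.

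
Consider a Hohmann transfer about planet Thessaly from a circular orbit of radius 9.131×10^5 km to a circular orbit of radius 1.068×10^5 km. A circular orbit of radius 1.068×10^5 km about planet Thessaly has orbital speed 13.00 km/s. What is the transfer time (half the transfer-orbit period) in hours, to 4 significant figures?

From the circular-orbit relation v² = μ/r at r = 1.068×10^5 km: μ = v²r = (13.00)² × 1.068×10^5 = 1.80492×10^7 km³/s².
The Hohmann ellipse has a_t = (r₁ + r₂)/2 = 5.0995×10^5 km.
Transfer time t = π√(a_t³/μ) = π√((5.0995×10^5)³ / 1.80492×10^7) = 2.6929×10^5 s.
Converting: 2.6929×10^5 s ÷ 3600 s/hour = 74.80 hours.

t = 74.80 hours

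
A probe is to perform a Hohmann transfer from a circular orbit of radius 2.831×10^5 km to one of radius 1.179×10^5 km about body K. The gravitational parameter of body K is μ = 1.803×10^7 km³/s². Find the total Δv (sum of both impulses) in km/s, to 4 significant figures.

Semi-major axis of the transfer orbit: a_t = (2.831×10^5 + 1.179×10^5)/2 = 2.005×10^5 km.
Circular speed at r₁: v₁ = √(μ/r₁) = √(1.803×10^7/2.831×10^5) = 7.9805 km/s.
On the transfer ellipse at r₁, vis-viva gives v_a = √[μ(2/r₁ − 1/a_t)] = 6.1197 km/s.
First burn Δv₁ = |v_a − v₁| = 1.861 km/s.
Circular speed at r₂: v₂ = √(μ/r₂) = 12.366 km/s.
Transfer-orbit speed at r₂: v_p = √[μ(2/r₂ − 1/a_t)] = 14.694 km/s.
Second burn Δv₂ = |v₂ − v_p| = 2.328 km/s.
Total Δv = Δv₁ + Δv₂ = 4.189 km/s.

Δv = 4.189 km/s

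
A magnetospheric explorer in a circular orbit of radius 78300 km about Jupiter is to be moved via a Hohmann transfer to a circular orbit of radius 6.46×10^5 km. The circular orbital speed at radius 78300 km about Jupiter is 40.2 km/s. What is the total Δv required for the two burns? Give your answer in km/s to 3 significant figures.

Δv = 21.0 km/s

From the circular-orbit relation v² = μ/r at r = 78300 km: μ = v²r = (40.2)² × 78300 = 1.26536×10^8 km³/s².
The Hohmann ellipse has a_t = (r₁ + r₂)/2 = 3.6215×10^5 km.
At r₁ the circular-orbit speed is v₁ = √(μ/r₁) = 40.20 km/s.
Transfer-orbit speed at r₁ (vis-viva equation): v_p = √[μ(2/r₁ − 1/a_t)] = 53.69 km/s.
First burn Δv₁ = |v_p − v₁| = 13.49 km/s.
At r₂, v₂ = √(μ/r₂) = 13.996 km/s.
Transfer-orbit speed at r₂: v_a = √[μ(2/r₂ − 1/a_t)] = 6.5077 km/s.
Second burn Δv₂ = |v₂ − v_a| = 7.488 km/s.
Δv = Δv₁ + Δv₂ = 13.49 + 7.488 = 20.98 km/s.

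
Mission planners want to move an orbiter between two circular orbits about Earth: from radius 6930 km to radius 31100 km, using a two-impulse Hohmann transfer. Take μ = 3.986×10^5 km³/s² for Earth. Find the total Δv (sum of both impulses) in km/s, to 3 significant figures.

Δv = 3.53 km/s

Semi-major axis of the transfer orbit: a_t = (6930 + 31100)/2 = 19015 km.
At r₁ the circular-orbit speed is v₁ = √(μ/r₁) = 7.584 km/s.
On the transfer ellipse at r₁, vis-viva equation gives v_p = √[μ(2/r₁ − 1/a_t)] = 9.699 km/s.
First burn Δv₁ = |v_p − v₁| = 2.115 km/s.
Circular speed at r₂: v₂ = √(μ/r₂) = 3.580 km/s.
Transfer-orbit speed at r₂: v_a = √[μ(2/r₂ − 1/a_t)] = 2.161 km/s.
Second burn Δv₂ = |v₂ − v_a| = 1.419 km/s.
Δv = Δv₁ + Δv₂ = 2.115 + 1.419 = 3.534 km/s.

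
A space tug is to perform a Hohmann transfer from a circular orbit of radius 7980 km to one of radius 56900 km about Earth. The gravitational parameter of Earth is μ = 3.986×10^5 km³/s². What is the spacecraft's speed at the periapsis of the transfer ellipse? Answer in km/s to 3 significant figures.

Transfer-ellipse semi-major axis a_t = (r₁ + r₂)/2 = (7980 + 56900)/2 = 32440 km.
At periapsis, r = 7980 km.
From the vis-viva equation, v = √[μ(2/r − 1/a_t)] = 9.360 km/s.

v = 9.36 km/s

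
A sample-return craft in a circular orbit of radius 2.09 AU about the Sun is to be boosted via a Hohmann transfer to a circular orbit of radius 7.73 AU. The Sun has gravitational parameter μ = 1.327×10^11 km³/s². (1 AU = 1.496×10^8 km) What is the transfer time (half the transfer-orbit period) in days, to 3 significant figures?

t = 1990 days

In km: r₁ = 2.09 × 1.496×10^8 = 3.12664×10^8 km; r₂ = 7.73 × 1.496×10^8 = 1.156408×10^9 km.
The Hohmann ellipse has a_t = (r₁ + r₂)/2 = 7.34536×10^8 km.
Half the transfer-orbit period gives t = π√(a_t³/μ) = 1.717×10^8 s.
Converting: 1.717×10^8 s ÷ 86400 s/day = 1990 days.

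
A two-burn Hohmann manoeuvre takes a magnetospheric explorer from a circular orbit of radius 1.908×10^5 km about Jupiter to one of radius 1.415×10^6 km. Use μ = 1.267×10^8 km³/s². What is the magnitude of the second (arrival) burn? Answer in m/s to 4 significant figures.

The Hohmann ellipse has a_t = (r₁ + r₂)/2 = 8.029×10^5 km.
Circular speed at r = 1.415×10^6 km: v_c = √(μ/r) = 9.463 km/s.
Vis-viva on the transfer ellipse at r = 1.415×10^6 km gives v_t = √[μ(2/r − 1/a_t)] = 4.613 km/s.
Δv₂ = |v_t − v_c| = |4.613 − 9.463| = 4.850 km/s.

Δv₂ = 4850 m/s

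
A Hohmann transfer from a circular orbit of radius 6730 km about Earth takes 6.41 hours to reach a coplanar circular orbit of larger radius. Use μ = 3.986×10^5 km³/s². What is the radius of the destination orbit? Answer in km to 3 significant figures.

Transfer time t = 6.41 hours = 23076 s, and t = π√(a_t³/μ).
So a_t = (μ t²/π²)^(1/3) = (3.986×10^5 × (23076)² / π²)^(1/3) = 27809 km.
Since a_t = (r₁ + r₂)/2, r₂ = 2a_t − r₁ = 2×27809 − 6730 = 48888 km.

r₂ = 48900 km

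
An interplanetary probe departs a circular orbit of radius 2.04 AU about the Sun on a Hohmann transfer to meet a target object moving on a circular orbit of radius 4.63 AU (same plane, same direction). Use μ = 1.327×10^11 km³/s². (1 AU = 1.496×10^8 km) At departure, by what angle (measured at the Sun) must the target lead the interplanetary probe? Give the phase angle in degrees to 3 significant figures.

φ = 70.0°

In km: r₁ = 2.04 × 1.496×10^8 = 3.05184×10^8 km; r₂ = 4.63 × 1.496×10^8 = 6.92648×10^8 km.
Transfer-ellipse semi-major axis a_t = (r₁ + r₂)/2 = (3.05184×10^8 + 6.92648×10^8)/2 = 4.98916×10^8 km.
The half-period of the transfer ellipse is t = π√(a_t³/μ) = 9.6107×10^7 s.
The target's mean motion on its circular orbit is ω₂ = √(μ/r₂³) = 1.9983×10^-8 rad/s.
Angle swept by the target during transfer: ω₂·t = 1.9205 rad = 110.0°.
The interplanetary probe traverses 180° on the transfer ellipse, so the target must lead by 180° − 110.0° = 70.0°.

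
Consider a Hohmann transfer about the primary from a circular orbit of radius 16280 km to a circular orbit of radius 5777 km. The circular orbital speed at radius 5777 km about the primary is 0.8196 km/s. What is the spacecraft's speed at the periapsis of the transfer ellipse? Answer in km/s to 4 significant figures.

From the circular-orbit relation v² = μ/r at r = 5777 km: μ = v²r = (0.8196)² × 5777 = 3880.67 km³/s².
Semi-major axis of the transfer orbit: a_t = (16280 + 5777)/2 = 11028.5 km.
At periapsis, r = 5777 km.
Vis-viva: v = √[μ(2/r − 1/a_t)] = √[3880.67 × (2/5777 − 1/11028.5)] = 0.9958 km/s.

v = 0.9958 km/s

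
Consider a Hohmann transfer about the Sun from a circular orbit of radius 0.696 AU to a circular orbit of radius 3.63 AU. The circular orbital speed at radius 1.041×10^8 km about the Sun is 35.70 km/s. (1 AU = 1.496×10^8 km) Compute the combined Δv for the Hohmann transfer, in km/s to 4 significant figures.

From the circular-orbit relation v² = μ/r at r = 1.041×10^8 km: μ = v²r = (35.70)² × 1.041×10^8 = 1.32674×10^11 km³/s².
In km: r₁ = 0.696 × 1.496×10^8 = 1.041216×10^8 km; r₂ = 3.63 × 1.496×10^8 = 5.43048×10^8 km.
The Hohmann ellipse has a_t = (r₁ + r₂)/2 = 3.235848×10^8 km.
At r₁ the circular-orbit speed is v₁ = √(μ/r₁) = 35.696 km/s.
On the transfer ellipse at r₁, v² = μ(2/r − 1/a) gives v_p = √[μ(2/r₁ − 1/a_t)] = 46.243 km/s.
First burn Δv₁ = |v_p − v₁| = 10.55 km/s.
Circular speed at r₂: v₂ = √(μ/r₂) = 15.63 km/s.
Transfer-orbit speed at r₂: v_a = √[μ(2/r₂ − 1/a_t)] = 8.866 km/s.
Second burn Δv₂ = |v₂ − v_a| = 6.764 km/s.
Total Δv = Δv₁ + Δv₂ = 17.31 km/s.

Δv = 17.31 km/s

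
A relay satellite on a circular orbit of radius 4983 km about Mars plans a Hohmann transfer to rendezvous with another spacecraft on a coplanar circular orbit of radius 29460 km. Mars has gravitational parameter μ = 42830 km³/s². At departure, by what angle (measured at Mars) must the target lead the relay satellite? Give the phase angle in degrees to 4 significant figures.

φ = 99.55°

The Hohmann ellipse has a_t = (r₁ + r₂)/2 = 17221.5 km.
The half-period of the transfer ellipse is t = π√(a_t³/μ) = 34307 s.
The target's mean motion on its circular orbit is ω₂ = √(μ/r₂³) = 4.0928×10^-5 rad/s.
Angle swept by the target during transfer: ω₂·t = 1.4041 rad = 80.45°.
Arrival is 180° from departure on the ellipse, so φ = 180° − 80.45° = 99.55°.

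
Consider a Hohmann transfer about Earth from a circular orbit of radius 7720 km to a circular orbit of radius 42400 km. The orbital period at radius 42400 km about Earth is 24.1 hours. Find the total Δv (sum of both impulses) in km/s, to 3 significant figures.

From Kepler's third law T² = 4π²r³/μ at r = 42400 km, T = 24.1 hours = 24.1 × 3600 s = 86760 s: μ = 4π²r³/T² = 3.99777×10^5 km³/s².
Transfer-ellipse semi-major axis a_t = (r₁ + r₂)/2 = (7720 + 42400)/2 = 25060 km.
At r₁ the circular-orbit speed is v₁ = √(μ/r₁) = 7.196154 km/s.
On the transfer ellipse at r₁, vis-viva gives v_p = √[μ(2/r₁ − 1/a_t)] = 9.360367 km/s.
First burn Δv₁ = |v_p − v₁| = 2.16421 km/s.
At r₂, v₂ = √(μ/r₂) = 3.07062 km/s.
Transfer-orbit speed at r₂: v_a = √[μ(2/r₂ − 1/a_t)] = 1.70429 km/s.
Second burn Δv₂ = |v₂ − v_a| = 1.36633 km/s.
Total Δv = Δv₁ + Δv₂ = 3.531 km/s.

Δv = 3.53 km/s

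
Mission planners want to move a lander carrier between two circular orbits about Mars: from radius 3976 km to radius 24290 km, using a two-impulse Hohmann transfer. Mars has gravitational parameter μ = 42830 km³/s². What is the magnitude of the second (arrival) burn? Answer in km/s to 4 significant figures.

Δv₂ = 0.6236 km/s

Semi-major axis of the transfer orbit: a_t = (3976 + 24290)/2 = 14133 km.
Circular speed at r = 24290 km: v_c = √(μ/r) = 1.3279 km/s.
Transfer-orbit speed at the same r (vis-viva, a = a_t): v_t = √[μ(2/r − 1/a_t)] = 0.70431 km/s.
Δv₂ = |v_t − v_c| = |0.70431 − 1.3279| = 0.6236 km/s.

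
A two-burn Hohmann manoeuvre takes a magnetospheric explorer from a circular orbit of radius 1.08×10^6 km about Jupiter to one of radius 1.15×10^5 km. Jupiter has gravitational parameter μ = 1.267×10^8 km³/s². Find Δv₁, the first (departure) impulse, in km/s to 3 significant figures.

The Hohmann ellipse has a_t = (r₁ + r₂)/2 = 5.975×10^5 km.
On the circular orbit at r = 1.080×10^6 km, v_c = √(μ/r) = 10.831 km/s.
Vis-viva on the transfer ellipse at r = 1.080×10^6 km gives v_t = √[μ(2/r − 1/a_t)] = 4.7518 km/s.
Δv₁ = |v_t − v_c| = |4.7518 − 10.831| = 6.079 km/s.

Δv₁ = 6.08 km/s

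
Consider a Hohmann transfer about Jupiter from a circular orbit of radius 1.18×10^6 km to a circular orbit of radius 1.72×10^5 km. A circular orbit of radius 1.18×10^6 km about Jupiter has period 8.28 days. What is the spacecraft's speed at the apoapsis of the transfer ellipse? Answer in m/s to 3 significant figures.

v = 5230 m/s

From Kepler's third law T² = 4π²r³/μ at r = 1.18×10^6 km, T = 8.28 days = 8.28 × 86400 s = 7.15392×10^5 s: μ = 4π²r³/T² = 1.26741×10^8 km³/s².
Semi-major axis of the transfer orbit: a_t = (1.180×10^6 + 1.720×10^5)/2 = 6.760×10^5 km.
At apoapsis, r = 1.180×10^6 km.
Vis-viva: v = √[μ(2/r − 1/a_t)] = √[1.26741×10^8 × (2/1.180×10^6 − 1/6.760×10^5)] = 5.228 km/s.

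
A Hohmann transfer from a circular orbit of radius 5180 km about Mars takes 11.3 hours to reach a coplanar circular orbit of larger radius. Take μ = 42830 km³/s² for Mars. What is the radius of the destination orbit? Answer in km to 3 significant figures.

Transfer time t = 11.3 hours = 40680 s, and t = π√(a_t³/μ).
So a_t = (μ t²/π²)^(1/3) = (42830 × (40680)² / π²)^(1/3) = 19293 km.
Since a_t = (r₁ + r₂)/2, r₂ = 2a_t − r₁ = 2×19293 − 5180 = 33406 km.

r₂ = 33400 km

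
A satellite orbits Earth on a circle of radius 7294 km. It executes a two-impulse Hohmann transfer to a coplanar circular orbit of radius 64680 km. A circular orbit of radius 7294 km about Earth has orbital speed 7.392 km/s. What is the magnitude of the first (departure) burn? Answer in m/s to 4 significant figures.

From the circular-orbit relation v² = μ/r at r = 7294 km: μ = v²r = (7.392)² × 7294 = 3.98556×10^5 km³/s².
Transfer-ellipse semi-major axis a_t = (r₁ + r₂)/2 = (7294 + 64680)/2 = 35987 km.
On the circular orbit at r = 7294 km, v_c = √(μ/r) = 7.392 km/s.
Transfer-orbit speed at the same r (vis-viva, a = a_t): v_t = √[μ(2/r − 1/a_t)] = 9.910 km/s.
Δv₁ = |v_t − v_c| = |9.910 − 7.392| = 2.518 km/s.

Δv₁ = 2518 m/s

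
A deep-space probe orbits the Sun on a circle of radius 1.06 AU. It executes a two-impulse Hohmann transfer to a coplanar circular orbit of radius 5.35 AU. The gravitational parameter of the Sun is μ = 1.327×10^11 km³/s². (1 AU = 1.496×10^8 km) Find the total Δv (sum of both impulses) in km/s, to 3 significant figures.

Δv = 13.9 km/s

In km: r₁ = 1.06 × 1.496×10^8 = 1.58576×10^8 km; r₂ = 5.35 × 1.496×10^8 = 8.0036×10^8 km.
Transfer-ellipse semi-major axis a_t = (r₁ + r₂)/2 = (1.58576×10^8 + 8.0036×10^8)/2 = 4.79468×10^8 km.
At r₁ the circular-orbit speed is v₁ = √(μ/r₁) = 28.928 km/s.
Transfer-orbit speed at r₁ (vis-viva): v_p = √[μ(2/r₁ − 1/a_t)] = 37.375 km/s.
First burn Δv₁ = |v_p − v₁| = 8.447 km/s.
At r₂, v₂ = √(μ/r₂) = 12.876 km/s.
Transfer-orbit speed at r₂: v_a = √[μ(2/r₂ − 1/a_t)] = 7.4051 km/s.
Second burn Δv₂ = |v₂ − v_a| = 5.471 km/s.
Total Δv = Δv₁ + Δv₂ = 13.92 km/s.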